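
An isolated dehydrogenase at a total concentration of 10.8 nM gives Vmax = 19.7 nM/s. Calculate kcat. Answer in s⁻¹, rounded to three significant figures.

kcat = Vmax/[E]total = 19.7 nM/s / 10.8 nM = 1.82 s⁻¹.

1.82 s⁻¹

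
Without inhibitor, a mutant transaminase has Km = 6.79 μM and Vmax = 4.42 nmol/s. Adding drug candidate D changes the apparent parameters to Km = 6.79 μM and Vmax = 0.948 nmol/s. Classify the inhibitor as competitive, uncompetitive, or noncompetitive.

noncompetitive

Vmax decreases (4.42 → 0.948 nmol/s) while Km is unchanged — pure noncompetitive inhibition.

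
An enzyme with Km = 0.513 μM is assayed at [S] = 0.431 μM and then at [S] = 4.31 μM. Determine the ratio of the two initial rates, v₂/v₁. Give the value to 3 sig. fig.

Since Vmax cancels, v₂/v₁ = [S]₂(Km+[S]₁) / [S]₁(Km+[S]₂).
= 4.31×(0.513+0.431) / (0.431×(0.513+4.31)) = 4.069/2.079 = 1.96.

1.96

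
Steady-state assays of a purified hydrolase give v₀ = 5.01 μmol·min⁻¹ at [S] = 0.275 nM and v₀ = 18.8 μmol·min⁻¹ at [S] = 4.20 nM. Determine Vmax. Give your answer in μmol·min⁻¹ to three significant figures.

23.3 μmol·min⁻¹

From v = Vmax[S]/(Km+[S]), each point gives Vmax = v(Km+[S])/[S].
Equating: 5.01(Km+0.275)/0.275 = 18.8(Km+4.20)/4.20.
18.22·Km + 5.01 = 4.476·Km + 18.8, so (18.22 − 4.476)·Km = 18.8 − 5.01.
Km = 13.79/13.74 = 1.00 nM; then Vmax = 5.01(1.00+0.275)/0.275 = 23.3 μmol·min⁻¹.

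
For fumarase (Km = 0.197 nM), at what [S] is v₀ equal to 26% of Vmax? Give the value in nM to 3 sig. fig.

v/Vmax = [S]/(Km+[S]) = 0.26, so [S] = Km·0.26/(1 − 0.26) = 0.197 × 0.3514.
[S] = 0.0692 nM.

0.0692 nM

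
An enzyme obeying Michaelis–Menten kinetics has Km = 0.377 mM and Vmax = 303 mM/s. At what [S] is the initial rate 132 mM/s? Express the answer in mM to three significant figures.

The required fractional saturation is v/Vmax = 132/303 = 0.4356.
Then [S]/(Km+[S]) = 0.4356 ⇒ [S] = 0.377 × 0.4356/(1 − 0.4356) = 0.291 mM.

0.291 mM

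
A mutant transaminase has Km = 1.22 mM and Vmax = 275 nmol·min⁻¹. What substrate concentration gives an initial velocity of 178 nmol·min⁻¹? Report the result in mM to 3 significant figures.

2.24 mM

Rearranging v = Vmax[S]/(Km+[S]) gives [S] = Km·v/(Vmax − v).
[S] = 1.22 × 178 / (275 − 178) = 217.2/97.00 = 2.24 mM.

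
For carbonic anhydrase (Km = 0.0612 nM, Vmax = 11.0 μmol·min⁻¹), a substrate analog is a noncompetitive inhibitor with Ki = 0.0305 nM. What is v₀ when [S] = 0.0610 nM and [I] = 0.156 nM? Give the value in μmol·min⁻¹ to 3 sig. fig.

With α = 1 + [I]/Ki = 1 + 0.156/0.0305 = 6.115, the noncompetitive rate law is v = (Vmax/α)·[S] / (Km + [S]).
v = (11.0/6.115)×0.0610 / (0.0612 + 0.0610) = 0.1097/0.1222 = 0.898 μmol·min⁻¹.

0.898 μmol·min⁻¹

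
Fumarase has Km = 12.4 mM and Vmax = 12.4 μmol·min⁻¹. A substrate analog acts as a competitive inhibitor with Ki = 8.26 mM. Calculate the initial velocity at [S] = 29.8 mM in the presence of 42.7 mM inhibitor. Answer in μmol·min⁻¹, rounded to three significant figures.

3.48 μmol·min⁻¹

α = 1 + [I]/Ki = 1 + 42.7/8.26 = 6.169.
For a competitive inhibitor, Vmax is unchanged and the apparent Km becomes α·Km: Km,app = 76.5 mM, Vmax,app = 12.4 μmol·min⁻¹.
v = Vmax,app·[S]/(Km,app + [S]) = 12.4 × 29.8/(76.5 + 29.8) = 3.48 μmol·min⁻¹.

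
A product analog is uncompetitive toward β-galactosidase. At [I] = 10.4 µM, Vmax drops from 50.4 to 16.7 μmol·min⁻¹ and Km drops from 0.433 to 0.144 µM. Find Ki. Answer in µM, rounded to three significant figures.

Uncompetitive: Vmax,app = Vmax/α (and Km,app = Km/α) with α = 1 + [I]/Ki.
α = Vmax/Vmax,app = 50.4/16.7 = 3.018.
Since α = 1 + [I]/Ki, [I]/Ki = 3.018 − 1 = 2.018 and Ki = 10.4/2.018 = 5.15 µM.

5.15 µM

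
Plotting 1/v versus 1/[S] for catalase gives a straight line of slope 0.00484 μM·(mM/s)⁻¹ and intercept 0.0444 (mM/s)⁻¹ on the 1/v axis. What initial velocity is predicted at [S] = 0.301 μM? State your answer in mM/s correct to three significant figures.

16.5 mM/s

The y-intercept is 1/Vmax, so Vmax = 1/0.0444 = 22.5 mM/s.
The slope is Km/Vmax, so Km = 0.00484 × 22.5 = 0.109 μM.
Then v = 22.5 × 0.301/(0.109 + 0.301) = 16.5 mM/s.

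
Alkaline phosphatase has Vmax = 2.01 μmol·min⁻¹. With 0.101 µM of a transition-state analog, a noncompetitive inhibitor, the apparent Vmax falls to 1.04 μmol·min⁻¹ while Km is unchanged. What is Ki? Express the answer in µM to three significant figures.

Noncompetitive: Vmax,app = Vmax/α with α = 1 + [I]/Ki.
α = Vmax/Vmax,app = 2.01/1.04 = 1.933.
Since α = 1 + [I]/Ki, [I]/Ki = 1.933 − 1 = 0.9327 and Ki = 0.101/0.9327 = 0.108 µM.

0.108 µM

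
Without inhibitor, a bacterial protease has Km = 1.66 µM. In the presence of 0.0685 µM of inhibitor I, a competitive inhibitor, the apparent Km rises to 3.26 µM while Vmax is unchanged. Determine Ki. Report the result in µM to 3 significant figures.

0.0711 µM

Competitive: Km,app = α·Km with α = 1 + [I]/Ki.
α = Km,app/Km = 3.26/1.66 = 1.964.
Since α = 1 + [I]/Ki, [I]/Ki = 1.964 − 1 = 0.9639 and Ki = 0.0685/0.9639 = 0.0711 µM.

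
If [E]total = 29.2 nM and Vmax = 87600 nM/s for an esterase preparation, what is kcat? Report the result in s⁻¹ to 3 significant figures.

3000 s⁻¹

kcat = Vmax/[E]total = 87600 nM/s / 29.2 nM = 3000 s⁻¹.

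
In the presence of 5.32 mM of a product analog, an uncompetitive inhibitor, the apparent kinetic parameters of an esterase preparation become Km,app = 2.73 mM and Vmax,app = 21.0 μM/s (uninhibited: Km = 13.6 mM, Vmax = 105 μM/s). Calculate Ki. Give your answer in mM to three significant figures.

Uncompetitive: Vmax,app = Vmax/α (and Km,app = Km/α) with α = 1 + [I]/Ki.
α = Vmax/Vmax,app = 105/21.0 = 5.000.
Ki = [I]/(α − 1) = 5.32/4.000 = 1.33 mM.

1.33 mM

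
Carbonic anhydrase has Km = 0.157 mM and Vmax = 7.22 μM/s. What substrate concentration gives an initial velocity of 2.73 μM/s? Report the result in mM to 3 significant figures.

Rearranging v = Vmax[S]/(Km+[S]) gives [S] = Km·v/(Vmax − v).
[S] = 0.157 × 2.73 / (7.22 − 2.73) = 0.4286/4.490 = 0.0955 mM.

0.0955 mM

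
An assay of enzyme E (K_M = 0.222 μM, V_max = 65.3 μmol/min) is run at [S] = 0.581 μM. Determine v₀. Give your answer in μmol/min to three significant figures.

[S]/(Km+[S]) = 0.581/0.8030 = 0.7235, the fractional saturation.
v = 0.7235 × Vmax = 0.7235 × 65.3 = 47.2 μmol/min.

47.2 μmol/min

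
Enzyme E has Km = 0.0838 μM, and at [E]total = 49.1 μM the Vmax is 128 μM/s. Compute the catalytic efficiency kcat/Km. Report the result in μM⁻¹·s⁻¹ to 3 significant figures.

kcat = Vmax/[E]total = 128/49.1 = 2.61 s⁻¹.
kcat/Km = 2.61/0.0838 = 31.1 μM⁻¹·s⁻¹.

31.1 μM⁻¹·s⁻¹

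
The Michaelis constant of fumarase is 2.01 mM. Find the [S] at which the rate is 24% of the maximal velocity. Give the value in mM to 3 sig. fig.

v/Vmax = [S]/(Km+[S]) = 0.24, so [S] = Km·0.24/(1 − 0.24) = 2.01 × 0.3158.
[S] = 0.635 mM.

0.635 mM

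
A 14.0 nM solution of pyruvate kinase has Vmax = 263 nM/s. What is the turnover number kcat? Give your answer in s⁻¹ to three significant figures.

18.8 s⁻¹

kcat = Vmax/[E]total = 263 nM/s / 14.0 nM = 18.8 s⁻¹.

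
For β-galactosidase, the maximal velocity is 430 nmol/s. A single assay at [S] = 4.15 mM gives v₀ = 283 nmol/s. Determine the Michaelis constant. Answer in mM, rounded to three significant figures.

2.16 mM

From v = Vmax[S]/(Km+[S]), Km = [S](Vmax − v)/v.
Km = 4.15 × (430 − 283) / 283 = 610.1/283 = 2.16 mM.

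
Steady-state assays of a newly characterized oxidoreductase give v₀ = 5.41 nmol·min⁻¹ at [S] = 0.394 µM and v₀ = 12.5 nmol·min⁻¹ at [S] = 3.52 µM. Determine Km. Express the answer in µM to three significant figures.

In reciprocal form, 1/v = (Km/Vmax)·(1/[S]) + 1/Vmax. The two points give (1/[S], 1/v) = (2.538, 0.1848) and (0.2841, 0.08000).
Slope = (0.1848 − 0.08000)/(2.538 − 0.2841) = 0.04651; intercept = 0.1848 − 0.04651×2.538 = 0.06679.
Vmax = 1/intercept = 15.0 nmol·min⁻¹; Km = slope × Vmax = 0.04651 × 15.0 = 0.696 µM.

0.696 µM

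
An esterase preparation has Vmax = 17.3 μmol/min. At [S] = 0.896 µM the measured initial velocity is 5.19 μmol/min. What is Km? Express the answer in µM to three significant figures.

2.09 µM

From v = Vmax[S]/(Km+[S]), Km = [S](Vmax − v)/v.
Km = 0.896 × (17.3 − 5.19) / 5.19 = 10.85/5.19 = 2.09 µM.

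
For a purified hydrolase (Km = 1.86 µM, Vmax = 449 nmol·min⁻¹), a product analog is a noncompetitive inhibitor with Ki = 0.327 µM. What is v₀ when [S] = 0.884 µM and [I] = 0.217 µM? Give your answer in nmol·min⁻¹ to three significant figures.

86.9 nmol·min⁻¹

α = 1 + [I]/Ki = 1 + 0.217/0.327 = 1.664.
For a noncompetitive inhibitor, Vmax is reduced to Vmax/α while Km is unchanged: Km,app = 1.86 µM, Vmax,app = 270 nmol·min⁻¹.
v = Vmax,app·[S]/(Km,app + [S]) = 270 × 0.884/(1.86 + 0.884) = 86.9 nmol·min⁻¹.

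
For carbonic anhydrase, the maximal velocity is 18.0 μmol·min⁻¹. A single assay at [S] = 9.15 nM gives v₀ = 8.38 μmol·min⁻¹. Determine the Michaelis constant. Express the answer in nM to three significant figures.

10.5 nM

From v = Vmax[S]/(Km+[S]), Km = [S](Vmax − v)/v.
Km = 9.15 × (18.0 − 8.38) / 8.38 = 88.02/8.38 = 10.5 nM.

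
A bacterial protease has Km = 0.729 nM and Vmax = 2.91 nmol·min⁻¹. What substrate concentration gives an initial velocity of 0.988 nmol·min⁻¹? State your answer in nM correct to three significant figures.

The required fractional saturation is v/Vmax = 0.988/2.91 = 0.3395.
Then [S]/(Km+[S]) = 0.3395 ⇒ [S] = 0.729 × 0.3395/(1 − 0.3395) = 0.375 nM.

0.375 nM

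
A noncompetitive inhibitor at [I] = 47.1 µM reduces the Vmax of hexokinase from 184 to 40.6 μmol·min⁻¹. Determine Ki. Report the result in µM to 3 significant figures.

13.3 µM

Noncompetitive: Vmax,app = Vmax/α with α = 1 + [I]/Ki.
α = Vmax/Vmax,app = 184/40.6 = 4.532.
Since α = 1 + [I]/Ki, [I]/Ki = 4.532 − 1 = 3.532 and Ki = 47.1/3.532 = 13.3 µM.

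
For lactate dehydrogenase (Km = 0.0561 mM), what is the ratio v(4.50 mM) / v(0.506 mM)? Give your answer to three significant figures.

The fractional saturations are [S]/(Km+[S]) = 0.506/0.5621 = 0.9002 and 4.50/4.556 = 0.9877.
v₂/v₁ is just their ratio: 0.9877/0.9002 = 1.10.

1.10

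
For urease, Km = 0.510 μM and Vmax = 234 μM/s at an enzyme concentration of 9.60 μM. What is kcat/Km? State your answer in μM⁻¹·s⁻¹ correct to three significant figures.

kcat = Vmax/[E]total = 234/9.60 = 24.4 s⁻¹.
kcat/Km = 24.4/0.510 = 47.8 μM⁻¹·s⁻¹.

47.8 μM⁻¹·s⁻¹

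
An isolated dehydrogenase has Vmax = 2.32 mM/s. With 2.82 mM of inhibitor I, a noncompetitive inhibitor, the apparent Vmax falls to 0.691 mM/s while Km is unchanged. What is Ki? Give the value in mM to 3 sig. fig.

1.20 mM

Noncompetitive: Vmax,app = Vmax/α with α = 1 + [I]/Ki.
α = Vmax/Vmax,app = 2.32/0.691 = 3.357.
Ki = [I]/(α − 1) = 2.82/2.357 = 1.20 mM.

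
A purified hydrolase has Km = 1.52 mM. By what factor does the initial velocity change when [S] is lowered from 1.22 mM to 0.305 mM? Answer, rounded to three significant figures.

0.375

Since Vmax cancels, v₂/v₁ = [S]₂(Km+[S]₁) / [S]₁(Km+[S]₂).
= 0.305×(1.52+1.22) / (1.22×(1.52+0.305)) = 0.8357/2.226 = 0.375.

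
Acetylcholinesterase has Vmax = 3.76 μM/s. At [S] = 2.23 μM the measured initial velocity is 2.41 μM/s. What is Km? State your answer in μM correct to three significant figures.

1.25 μM

From v = Vmax[S]/(Km+[S]), Km = [S](Vmax − v)/v.
Km = 2.23 × (3.76 − 2.41) / 2.41 = 3.010/2.41 = 1.25 μM.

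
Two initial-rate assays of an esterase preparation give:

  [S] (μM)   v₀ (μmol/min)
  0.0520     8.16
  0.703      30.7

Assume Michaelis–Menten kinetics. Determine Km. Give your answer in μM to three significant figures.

In reciprocal form, 1/v = (Km/Vmax)·(1/[S]) + 1/Vmax. The two points give (1/[S], 1/v) = (19.23, 0.1225) and (1.422, 0.03257).
Slope = (0.1225 − 0.03257)/(19.23 − 1.422) = 0.005052; intercept = 0.1225 − 0.005052×19.23 = 0.02539.
Vmax = 1/intercept = 39.4 μmol/min; Km = slope × Vmax = 0.005052 × 39.4 = 0.199 μM.

0.199 μM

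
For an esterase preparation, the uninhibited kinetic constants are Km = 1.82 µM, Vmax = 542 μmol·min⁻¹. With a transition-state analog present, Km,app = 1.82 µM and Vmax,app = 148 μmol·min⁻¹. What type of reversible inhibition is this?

noncompetitive

Vmax decreases (542 → 148 μmol·min⁻¹) while Km is unchanged — pure noncompetitive inhibition.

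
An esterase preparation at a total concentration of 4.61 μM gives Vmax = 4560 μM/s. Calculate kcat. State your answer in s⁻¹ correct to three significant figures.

989 s⁻¹

kcat = Vmax/[E]total = 4560 μM/s / 4.61 μM = 989 s⁻¹.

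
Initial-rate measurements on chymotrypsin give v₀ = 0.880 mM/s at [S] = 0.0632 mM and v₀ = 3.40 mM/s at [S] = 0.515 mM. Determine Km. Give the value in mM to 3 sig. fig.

0.344 mM

From v = Vmax[S]/(Km+[S]), each point gives Vmax = v(Km+[S])/[S].
Equating: 0.880(Km+0.0632)/0.0632 = 3.40(Km+0.515)/0.515.
13.92·Km + 0.880 = 6.602·Km + 3.40, so (13.92 − 6.602)·Km = 3.40 − 0.880.
Km = 2.520/7.322 = 0.344 mM; then Vmax = 0.880(0.344+0.0632)/0.0632 = 5.67 mM/s.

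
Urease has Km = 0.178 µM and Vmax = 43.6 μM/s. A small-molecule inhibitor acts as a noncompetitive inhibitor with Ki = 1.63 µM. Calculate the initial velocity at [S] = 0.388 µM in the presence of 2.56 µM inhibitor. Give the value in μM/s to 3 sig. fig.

11.6 μM/s

With α = 1 + [I]/Ki = 1 + 2.56/1.63 = 2.571, the noncompetitive rate law is v = (Vmax/α)·[S] / (Km + [S]).
v = (43.6/2.571)×0.388 / (0.178 + 0.388) = 6.581/0.5660 = 11.6 μM/s.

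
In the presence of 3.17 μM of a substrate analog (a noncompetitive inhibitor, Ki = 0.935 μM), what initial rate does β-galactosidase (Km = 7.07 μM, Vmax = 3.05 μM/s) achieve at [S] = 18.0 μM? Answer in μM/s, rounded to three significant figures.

With α = 1 + [I]/Ki = 1 + 3.17/0.935 = 4.390, the noncompetitive rate law is v = (Vmax/α)·[S] / (Km + [S]).
v = (3.05/4.390)×18.0 / (7.07 + 18.0) = 12.50/25.07 = 0.499 μM/s.

0.499 μM/s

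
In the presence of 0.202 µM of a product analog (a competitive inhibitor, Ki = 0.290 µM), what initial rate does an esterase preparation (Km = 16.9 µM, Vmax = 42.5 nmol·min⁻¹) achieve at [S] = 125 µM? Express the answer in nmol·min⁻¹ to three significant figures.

α = 1 + [I]/Ki = 1 + 0.202/0.290 = 1.697.
For a competitive inhibitor, Vmax is unchanged and the apparent Km becomes α·Km: Km,app = 28.7 µM, Vmax,app = 42.5 nmol·min⁻¹.
v = Vmax,app·[S]/(Km,app + [S]) = 42.5 × 125/(28.7 + 125) = 34.6 nmol·min⁻¹.

34.6 nmol·min⁻¹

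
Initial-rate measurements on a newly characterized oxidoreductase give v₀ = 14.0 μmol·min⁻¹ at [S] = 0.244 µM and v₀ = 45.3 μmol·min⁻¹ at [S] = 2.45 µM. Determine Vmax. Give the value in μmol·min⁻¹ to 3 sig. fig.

60.2 μmol·min⁻¹

From v = Vmax[S]/(Km+[S]), each point gives Vmax = v(Km+[S])/[S].
Equating: 14.0(Km+0.244)/0.244 = 45.3(Km+2.45)/2.45.
57.38·Km + 14.0 = 18.49·Km + 45.3, so (57.38 − 18.49)·Km = 45.3 − 14.0.
Km = 31.30/38.89 = 0.805 µM; then Vmax = 14.0(0.805+0.244)/0.244 = 60.2 μmol·min⁻¹.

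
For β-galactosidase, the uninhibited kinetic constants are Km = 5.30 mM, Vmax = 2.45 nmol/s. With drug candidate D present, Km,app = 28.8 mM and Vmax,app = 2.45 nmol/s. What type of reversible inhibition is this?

competitive

Km increases (5.30 → 28.8 mM) while Vmax is unchanged — the hallmark of competitive inhibition.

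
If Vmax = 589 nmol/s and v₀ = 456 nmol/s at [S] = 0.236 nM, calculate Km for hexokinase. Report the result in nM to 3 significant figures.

0.0688 nM

v/Vmax = 456/589 = 0.7742 = [S]/(Km+[S]).
So Km + [S] = [S]/0.7742 = 0.3048 nM, giving Km = 0.3048 − 0.236 = 0.0688 nM.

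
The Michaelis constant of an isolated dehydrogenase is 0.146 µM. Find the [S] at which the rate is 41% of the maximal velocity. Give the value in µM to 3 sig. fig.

0.101 µM

v/Vmax = [S]/(Km+[S]) = 0.41, so [S] = Km·0.41/(1 − 0.41) = 0.146 × 0.6949.
[S] = 0.101 µM.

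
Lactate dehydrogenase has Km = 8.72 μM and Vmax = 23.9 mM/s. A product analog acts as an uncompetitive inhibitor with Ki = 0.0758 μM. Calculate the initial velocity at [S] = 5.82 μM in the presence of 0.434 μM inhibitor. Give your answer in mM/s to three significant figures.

2.91 mM/s

α = 1 + [I]/Ki = 1 + 0.434/0.0758 = 6.726.
For an uncompetitive inhibitor, both parameters are divided by α, giving Vmax/α and Km/α: Km,app = 1.30 μM, Vmax,app = 3.55 mM/s.
v = Vmax,app·[S]/(Km,app + [S]) = 3.55 × 5.82/(1.30 + 5.82) = 2.91 mM/s.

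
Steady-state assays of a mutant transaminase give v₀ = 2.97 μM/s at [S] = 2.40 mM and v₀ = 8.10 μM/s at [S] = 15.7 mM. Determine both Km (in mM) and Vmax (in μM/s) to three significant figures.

In reciprocal form, 1/v = (Km/Vmax)·(1/[S]) + 1/Vmax. The two points give (1/[S], 1/v) = (0.4167, 0.3367) and (0.06369, 0.1235).
Slope = (0.3367 − 0.1235)/(0.4167 − 0.06369) = 0.6041; intercept = 0.3367 − 0.6041×0.4167 = 0.08498.
Vmax = 1/intercept = 11.8 μM/s; Km = slope × Vmax = 0.6041 × 11.8 = 7.11 mM.

Km = 7.11 mM; Vmax = 11.8 μM/s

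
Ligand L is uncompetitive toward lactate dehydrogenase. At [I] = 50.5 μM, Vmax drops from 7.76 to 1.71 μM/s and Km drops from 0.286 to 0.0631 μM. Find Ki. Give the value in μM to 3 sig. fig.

Uncompetitive: Vmax,app = Vmax/α (and Km,app = Km/α) with α = 1 + [I]/Ki.
α = Vmax/Vmax,app = 7.76/1.71 = 4.538.
Ki = [I]/(α − 1) = 50.5/3.538 = 14.3 μM.

14.3 μM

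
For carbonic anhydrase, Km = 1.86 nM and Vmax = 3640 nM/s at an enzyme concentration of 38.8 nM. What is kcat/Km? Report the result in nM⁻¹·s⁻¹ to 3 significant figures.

kcat = Vmax/[E]total = 3640/38.8 = 93.8 s⁻¹.
kcat/Km = 93.8/1.86 = 50.4 nM⁻¹·s⁻¹.

50.4 nM⁻¹·s⁻¹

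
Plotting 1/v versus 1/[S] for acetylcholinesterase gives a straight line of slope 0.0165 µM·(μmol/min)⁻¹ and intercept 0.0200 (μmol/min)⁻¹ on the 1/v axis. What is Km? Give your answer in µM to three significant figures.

y-intercept = 1/Vmax ⇒ Vmax = 50.0 μmol/min; slope = Km/Vmax ⇒ Km = slope × Vmax.
Km = 0.0165 × 50.0 = 0.825 µM.

0.825 µM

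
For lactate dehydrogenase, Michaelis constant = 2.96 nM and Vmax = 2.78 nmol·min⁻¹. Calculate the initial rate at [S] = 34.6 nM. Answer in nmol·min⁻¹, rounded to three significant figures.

2.56 nmol·min⁻¹

[S]/(Km+[S]) = 34.6/37.56 = 0.9212, the fractional saturation.
v = 0.9212 × Vmax = 0.9212 × 2.78 = 2.56 nmol·min⁻¹.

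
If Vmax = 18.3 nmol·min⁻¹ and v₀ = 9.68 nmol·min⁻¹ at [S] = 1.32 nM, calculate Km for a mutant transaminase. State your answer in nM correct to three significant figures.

From v = Vmax[S]/(Km+[S]), Km = [S](Vmax − v)/v.
Km = 1.32 × (18.3 − 9.68) / 9.68 = 11.38/9.68 = 1.18 nM.

1.18 nM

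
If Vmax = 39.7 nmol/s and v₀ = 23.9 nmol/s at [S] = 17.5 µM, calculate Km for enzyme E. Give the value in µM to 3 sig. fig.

11.6 µM

v/Vmax = 23.9/39.7 = 0.6020 = [S]/(Km+[S]).
So Km + [S] = [S]/0.6020 = 29.07 µM, giving Km = 29.07 − 17.5 = 11.6 µM.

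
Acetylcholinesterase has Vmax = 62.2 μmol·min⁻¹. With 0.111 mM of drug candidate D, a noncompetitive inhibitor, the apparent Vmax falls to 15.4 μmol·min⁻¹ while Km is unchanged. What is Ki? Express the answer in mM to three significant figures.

0.0365 mM

Noncompetitive: Vmax,app = Vmax/α with α = 1 + [I]/Ki.
α = Vmax/Vmax,app = 62.2/15.4 = 4.039.
Ki = [I]/(α − 1) = 0.111/3.039 = 0.0365 mM.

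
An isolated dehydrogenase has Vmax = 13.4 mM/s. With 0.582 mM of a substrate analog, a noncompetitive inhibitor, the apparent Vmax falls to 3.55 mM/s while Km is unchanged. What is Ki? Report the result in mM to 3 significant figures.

0.210 mM

Noncompetitive: Vmax,app = Vmax/α with α = 1 + [I]/Ki.
α = Vmax/Vmax,app = 13.4/3.55 = 3.775.
Ki = [I]/(α − 1) = 0.582/2.775 = 0.210 mM.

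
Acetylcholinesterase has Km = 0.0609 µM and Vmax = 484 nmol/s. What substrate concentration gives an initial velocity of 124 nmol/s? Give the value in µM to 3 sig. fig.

Rearranging v = Vmax[S]/(Km+[S]) gives [S] = Km·v/(Vmax − v).
[S] = 0.0609 × 124 / (484 − 124) = 7.552/360.0 = 0.0210 µM.

0.0210 µM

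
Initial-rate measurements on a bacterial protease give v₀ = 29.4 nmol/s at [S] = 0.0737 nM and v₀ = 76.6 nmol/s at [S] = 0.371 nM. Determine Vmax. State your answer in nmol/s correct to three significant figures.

127 nmol/s

In reciprocal form, 1/v = (Km/Vmax)·(1/[S]) + 1/Vmax. The two points give (1/[S], 1/v) = (13.57, 0.03401) and (2.695, 0.01305).
Slope = (0.03401 − 0.01305)/(13.57 − 2.695) = 0.001928; intercept = 0.03401 − 0.001928×13.57 = 0.007859.
Vmax = 1/intercept = 127 nmol/s; Km = slope × Vmax = 0.001928 × 127 = 0.245 nM.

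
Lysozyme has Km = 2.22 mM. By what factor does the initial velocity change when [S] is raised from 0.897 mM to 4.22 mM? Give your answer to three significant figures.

2.28

Since Vmax cancels, v₂/v₁ = [S]₂(Km+[S]₁) / [S]₁(Km+[S]₂).
= 4.22×(2.22+0.897) / (0.897×(2.22+4.22)) = 13.15/5.777 = 2.28.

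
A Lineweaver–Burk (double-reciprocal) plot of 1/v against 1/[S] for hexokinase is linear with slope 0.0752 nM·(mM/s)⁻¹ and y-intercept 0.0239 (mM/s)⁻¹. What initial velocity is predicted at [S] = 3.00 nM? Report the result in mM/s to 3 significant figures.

20.4 mM/s

The y-intercept is 1/Vmax, so Vmax = 1/0.0239 = 41.8 mM/s.
The slope is Km/Vmax, so Km = 0.0752 × 41.8 = 3.15 nM.
Then v = 41.8 × 3.00/(3.15 + 3.00) = 20.4 mM/s.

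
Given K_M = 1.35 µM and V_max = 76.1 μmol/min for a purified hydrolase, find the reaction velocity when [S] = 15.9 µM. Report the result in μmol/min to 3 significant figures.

70.1 μmol/min

[S]/(Km+[S]) = 15.9/17.25 = 0.9217, the fractional saturation.
v = 0.9217 × Vmax = 0.9217 × 76.1 = 70.1 μmol/min.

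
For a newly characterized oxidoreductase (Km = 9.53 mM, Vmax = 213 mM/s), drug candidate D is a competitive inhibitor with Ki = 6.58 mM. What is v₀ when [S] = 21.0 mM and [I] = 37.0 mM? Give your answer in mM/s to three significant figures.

α = 1 + [I]/Ki = 1 + 37.0/6.58 = 6.623.
For a competitive inhibitor, Vmax is unchanged and the apparent Km becomes α·Km: Km,app = 63.1 mM, Vmax,app = 213 mM/s.
v = Vmax,app·[S]/(Km,app + [S]) = 213 × 21.0/(63.1 + 21.0) = 53.2 mM/s.

53.2 mM/s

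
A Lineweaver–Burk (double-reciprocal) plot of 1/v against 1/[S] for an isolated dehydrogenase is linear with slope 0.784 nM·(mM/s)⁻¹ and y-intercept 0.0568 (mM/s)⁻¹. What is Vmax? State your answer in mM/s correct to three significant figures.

The y-intercept of a Lineweaver–Burk plot equals 1/Vmax, so Vmax = 1/0.0568 = 17.6 mM/s.

17.6 mM/s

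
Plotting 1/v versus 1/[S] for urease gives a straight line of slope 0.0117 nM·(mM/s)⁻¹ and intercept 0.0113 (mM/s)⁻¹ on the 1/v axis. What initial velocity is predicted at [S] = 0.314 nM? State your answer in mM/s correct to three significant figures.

20.6 mM/s

The y-intercept is 1/Vmax, so Vmax = 1/0.0113 = 88.5 mM/s.
The slope is Km/Vmax, so Km = 0.0117 × 88.5 = 1.04 nM.
Then v = 88.5 × 0.314/(1.04 + 0.314) = 20.6 mM/s.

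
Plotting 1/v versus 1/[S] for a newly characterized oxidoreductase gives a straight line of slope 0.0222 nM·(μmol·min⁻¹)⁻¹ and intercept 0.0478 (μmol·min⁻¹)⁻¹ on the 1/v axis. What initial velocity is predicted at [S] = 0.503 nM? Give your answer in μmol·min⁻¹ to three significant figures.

The y-intercept is 1/Vmax, so Vmax = 1/0.0478 = 20.9 μmol·min⁻¹.
The slope is Km/Vmax, so Km = 0.0222 × 20.9 = 0.464 nM.
Then v = 20.9 × 0.503/(0.464 + 0.503) = 10.9 μmol·min⁻¹.

10.9 μmol·min⁻¹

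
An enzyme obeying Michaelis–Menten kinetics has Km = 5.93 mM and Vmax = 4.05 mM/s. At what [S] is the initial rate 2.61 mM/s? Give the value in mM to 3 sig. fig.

10.7 mM

The required fractional saturation is v/Vmax = 2.61/4.05 = 0.6444.
Then [S]/(Km+[S]) = 0.6444 ⇒ [S] = 5.93 × 0.6444/(1 − 0.6444) = 10.7 mM.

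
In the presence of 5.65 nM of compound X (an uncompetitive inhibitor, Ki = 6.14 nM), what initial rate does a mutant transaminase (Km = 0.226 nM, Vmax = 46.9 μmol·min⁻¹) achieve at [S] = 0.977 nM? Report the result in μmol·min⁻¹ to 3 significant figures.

With α = 1 + [I]/Ki = 1 + 5.65/6.14 = 1.920, the uncompetitive rate law is v = (Vmax/α)·[S] / (Km/α + [S]).
v = (46.9/1.920)×0.977 / (0.226/1.920 + 0.977) = 23.86/1.095 = 21.8 μmol·min⁻¹.

21.8 μmol·min⁻¹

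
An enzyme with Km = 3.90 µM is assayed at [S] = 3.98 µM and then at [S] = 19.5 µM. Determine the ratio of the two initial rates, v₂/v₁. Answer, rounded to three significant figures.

1.65

Since Vmax cancels, v₂/v₁ = [S]₂(Km+[S]₁) / [S]₁(Km+[S]₂).
= 19.5×(3.90+3.98) / (3.98×(3.90+19.5)) = 153.7/93.13 = 1.65.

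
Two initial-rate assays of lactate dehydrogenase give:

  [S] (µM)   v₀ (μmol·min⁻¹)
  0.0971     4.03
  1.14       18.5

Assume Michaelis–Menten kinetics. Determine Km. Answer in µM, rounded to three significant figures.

0.572 µM

From v = Vmax[S]/(Km+[S]), each point gives Vmax = v(Km+[S])/[S].
Equating: 4.03(Km+0.0971)/0.0971 = 18.5(Km+1.14)/1.14.
41.50·Km + 4.03 = 16.23·Km + 18.5, so (41.50 − 16.23)·Km = 18.5 − 4.03.
Km = 14.47/25.28 = 0.572 µM; then Vmax = 4.03(0.572+0.0971)/0.0971 = 27.8 μmol·min⁻¹.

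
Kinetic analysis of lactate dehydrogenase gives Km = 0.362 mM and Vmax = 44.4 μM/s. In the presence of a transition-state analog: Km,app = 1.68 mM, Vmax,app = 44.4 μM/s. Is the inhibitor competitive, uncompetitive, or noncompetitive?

Km increases (0.362 → 1.68 mM) while Vmax is unchanged — the hallmark of competitive inhibition.

competitive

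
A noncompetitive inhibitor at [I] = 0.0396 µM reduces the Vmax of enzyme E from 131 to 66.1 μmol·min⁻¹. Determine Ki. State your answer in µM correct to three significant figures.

Noncompetitive: Vmax,app = Vmax/α with α = 1 + [I]/Ki.
α = Vmax/Vmax,app = 131/66.1 = 1.982.
Ki = [I]/(α − 1) = 0.0396/0.9818 = 0.0403 µM.

0.0403 µM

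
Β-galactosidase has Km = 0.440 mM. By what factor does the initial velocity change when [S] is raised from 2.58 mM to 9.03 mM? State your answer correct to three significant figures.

1.12

Since Vmax cancels, v₂/v₁ = [S]₂(Km+[S]₁) / [S]₁(Km+[S]₂).
= 9.03×(0.440+2.58) / (2.58×(0.440+9.03)) = 27.27/24.43 = 1.12.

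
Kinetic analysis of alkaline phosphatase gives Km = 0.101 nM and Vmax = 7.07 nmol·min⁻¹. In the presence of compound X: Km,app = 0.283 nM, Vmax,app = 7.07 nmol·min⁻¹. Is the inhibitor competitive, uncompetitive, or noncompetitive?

competitive

Km increases (0.101 → 0.283 nM) while Vmax is unchanged — the hallmark of competitive inhibition.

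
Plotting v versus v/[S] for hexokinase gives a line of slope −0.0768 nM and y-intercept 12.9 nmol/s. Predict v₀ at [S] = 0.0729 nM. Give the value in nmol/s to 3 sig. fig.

In the Eadie–Hofstee form v = Vmax − Km·(v/[S]), the slope is −Km and the intercept is Vmax, so Km = 0.0768 nM and Vmax = 12.9 nmol/s.
v = 12.9 × 0.0729/(0.0768 + 0.0729) = 6.28 nmol/s.

6.28 nmol/s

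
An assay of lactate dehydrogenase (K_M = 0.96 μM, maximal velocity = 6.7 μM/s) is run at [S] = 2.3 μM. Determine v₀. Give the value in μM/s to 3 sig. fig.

4.73 μM/s

v = Vmax·[S]/(Km + [S]) = 6.7 × 2.3 / (0.96 + 2.3)
  = 15.41 / 3.260 = 4.73 μM/s.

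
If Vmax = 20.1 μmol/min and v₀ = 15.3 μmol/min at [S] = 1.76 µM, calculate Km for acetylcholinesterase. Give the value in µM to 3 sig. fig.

0.552 µM

v/Vmax = 15.3/20.1 = 0.7612 = [S]/(Km+[S]).
So Km + [S] = [S]/0.7612 = 2.312 µM, giving Km = 2.312 − 1.76 = 0.552 µM.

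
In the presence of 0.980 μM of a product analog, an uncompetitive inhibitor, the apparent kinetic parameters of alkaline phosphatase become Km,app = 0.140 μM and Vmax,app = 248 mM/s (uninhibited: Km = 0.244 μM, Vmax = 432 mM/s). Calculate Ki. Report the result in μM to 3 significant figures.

Uncompetitive: Vmax,app = Vmax/α (and Km,app = Km/α) with α = 1 + [I]/Ki.
α = Vmax/Vmax,app = 432/248 = 1.742.
Since α = 1 + [I]/Ki, [I]/Ki = 1.742 − 1 = 0.7419 and Ki = 0.980/0.7419 = 1.32 μM.

1.32 μM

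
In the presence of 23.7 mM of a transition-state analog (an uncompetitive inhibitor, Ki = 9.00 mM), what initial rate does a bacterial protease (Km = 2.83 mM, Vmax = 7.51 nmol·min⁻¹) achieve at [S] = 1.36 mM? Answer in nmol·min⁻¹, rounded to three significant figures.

α = 1 + [I]/Ki = 1 + 23.7/9.00 = 3.633.
For an uncompetitive inhibitor, both parameters are divided by α, giving Vmax/α and Km/α: Km,app = 0.779 mM, Vmax,app = 2.07 nmol·min⁻¹.
v = Vmax,app·[S]/(Km,app + [S]) = 2.07 × 1.36/(0.779 + 1.36) = 1.31 nmol·min⁻¹.

1.31 nmol·min⁻¹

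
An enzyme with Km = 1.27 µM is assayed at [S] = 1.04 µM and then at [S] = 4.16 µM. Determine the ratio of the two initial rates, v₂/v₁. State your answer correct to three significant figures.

Since Vmax cancels, v₂/v₁ = [S]₂(Km+[S]₁) / [S]₁(Km+[S]₂).
= 4.16×(1.27+1.04) / (1.04×(1.27+4.16)) = 9.610/5.647 = 1.70.

1.70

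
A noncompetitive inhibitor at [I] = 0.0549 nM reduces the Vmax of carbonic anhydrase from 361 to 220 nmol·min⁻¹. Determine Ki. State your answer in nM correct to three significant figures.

0.0857 nM

Noncompetitive: Vmax,app = Vmax/α with α = 1 + [I]/Ki.
α = Vmax/Vmax,app = 361/220 = 1.641.
Ki = [I]/(α − 1) = 0.0549/0.6409 = 0.0857 nM.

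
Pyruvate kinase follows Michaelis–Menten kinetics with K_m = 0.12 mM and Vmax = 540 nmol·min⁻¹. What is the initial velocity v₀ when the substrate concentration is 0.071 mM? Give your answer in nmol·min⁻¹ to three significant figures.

201 nmol·min⁻¹

v = Vmax·[S]/(Km + [S]) = 540 × 0.071 / (0.12 + 0.071)
  = 38.34 / 0.1910 = 201 nmol·min⁻¹.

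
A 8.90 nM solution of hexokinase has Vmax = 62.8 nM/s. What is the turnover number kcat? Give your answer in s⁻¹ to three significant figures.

7.06 s⁻¹

kcat = Vmax/[E]total = 62.8 nM/s / 8.90 nM = 7.06 s⁻¹.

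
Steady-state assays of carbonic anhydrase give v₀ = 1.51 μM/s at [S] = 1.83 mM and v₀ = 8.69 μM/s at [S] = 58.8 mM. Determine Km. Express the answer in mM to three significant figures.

From v = Vmax[S]/(Km+[S]), each point gives Vmax = v(Km+[S])/[S].
Equating: 1.51(Km+1.83)/1.83 = 8.69(Km+58.8)/58.8.
0.8251·Km + 1.51 = 0.1478·Km + 8.69, so (0.8251 − 0.1478)·Km = 8.69 − 1.51.
Km = 7.180/0.6773 = 10.6 mM; then Vmax = 1.51(10.6+1.83)/1.83 = 10.3 μM/s.

10.6 mM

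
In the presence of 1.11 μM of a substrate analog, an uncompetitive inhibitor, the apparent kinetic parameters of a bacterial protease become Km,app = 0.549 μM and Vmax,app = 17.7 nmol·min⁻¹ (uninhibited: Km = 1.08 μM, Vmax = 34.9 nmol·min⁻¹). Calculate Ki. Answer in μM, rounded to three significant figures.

Uncompetitive: Vmax,app = Vmax/α (and Km,app = Km/α) with α = 1 + [I]/Ki.
α = Vmax/Vmax,app = 34.9/17.7 = 1.972.
Since α = 1 + [I]/Ki, [I]/Ki = 1.972 − 1 = 0.9718 and Ki = 1.11/0.9718 = 1.14 μM.

1.14 μM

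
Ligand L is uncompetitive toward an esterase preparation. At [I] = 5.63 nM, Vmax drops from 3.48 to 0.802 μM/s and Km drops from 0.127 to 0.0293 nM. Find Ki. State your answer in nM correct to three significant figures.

Uncompetitive: Vmax,app = Vmax/α (and Km,app = Km/α) with α = 1 + [I]/Ki.
α = Vmax/Vmax,app = 3.48/0.802 = 4.339.
Ki = [I]/(α − 1) = 5.63/3.339 = 1.69 nM.

1.69 nM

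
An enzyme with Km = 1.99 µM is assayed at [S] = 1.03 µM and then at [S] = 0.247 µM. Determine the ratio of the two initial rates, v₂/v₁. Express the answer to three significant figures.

Since Vmax cancels, v₂/v₁ = [S]₂(Km+[S]₁) / [S]₁(Km+[S]₂).
= 0.247×(1.99+1.03) / (1.03×(1.99+0.247)) = 0.7459/2.304 = 0.324.

0.324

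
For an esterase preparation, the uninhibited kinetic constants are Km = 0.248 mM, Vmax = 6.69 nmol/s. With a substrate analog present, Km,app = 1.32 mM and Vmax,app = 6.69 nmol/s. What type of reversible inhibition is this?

competitive

Km increases (0.248 → 1.32 mM) while Vmax is unchanged — the hallmark of competitive inhibition.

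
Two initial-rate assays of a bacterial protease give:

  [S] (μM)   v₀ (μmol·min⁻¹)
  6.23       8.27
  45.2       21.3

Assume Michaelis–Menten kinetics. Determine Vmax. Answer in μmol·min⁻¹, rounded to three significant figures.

28.5 μmol·min⁻¹

From v = Vmax[S]/(Km+[S]), each point gives Vmax = v(Km+[S])/[S].
Equating: 8.27(Km+6.23)/6.23 = 21.3(Km+45.2)/45.2.
1.327·Km + 8.27 = 0.4712·Km + 21.3, so (1.327 − 0.4712)·Km = 21.3 − 8.27.
Km = 13.03/0.8562 = 15.2 μM; then Vmax = 8.27(15.2+6.23)/6.23 = 28.5 μmol·min⁻¹.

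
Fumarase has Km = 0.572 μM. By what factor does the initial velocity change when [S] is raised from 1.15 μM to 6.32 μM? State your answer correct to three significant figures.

1.37

Since Vmax cancels, v₂/v₁ = [S]₂(Km+[S]₁) / [S]₁(Km+[S]₂).
= 6.32×(0.572+1.15) / (1.15×(0.572+6.32)) = 10.88/7.926 = 1.37.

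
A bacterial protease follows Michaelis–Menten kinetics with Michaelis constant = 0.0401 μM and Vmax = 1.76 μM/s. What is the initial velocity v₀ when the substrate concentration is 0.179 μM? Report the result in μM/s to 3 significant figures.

v = Vmax·[S]/(Km + [S]) = 1.76 × 0.179 / (0.0401 + 0.179)
  = 0.3150 / 0.2191 = 1.44 μM/s.

1.44 μM/s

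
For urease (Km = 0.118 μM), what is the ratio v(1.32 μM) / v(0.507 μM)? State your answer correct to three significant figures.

1.13

The fractional saturations are [S]/(Km+[S]) = 0.507/0.6250 = 0.8112 and 1.32/1.438 = 0.9179.
v₂/v₁ is just their ratio: 0.9179/0.8112 = 1.13.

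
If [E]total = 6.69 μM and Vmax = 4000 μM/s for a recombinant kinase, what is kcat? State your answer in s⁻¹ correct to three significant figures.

kcat = Vmax/[E]total = 4000 μM/s / 6.69 μM = 598 s⁻¹.

598 s⁻¹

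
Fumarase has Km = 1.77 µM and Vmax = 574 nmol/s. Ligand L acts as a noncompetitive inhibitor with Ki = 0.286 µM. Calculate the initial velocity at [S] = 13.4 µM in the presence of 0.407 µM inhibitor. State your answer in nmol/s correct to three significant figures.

α = 1 + [I]/Ki = 1 + 0.407/0.286 = 2.423.
For a noncompetitive inhibitor, Vmax is reduced to Vmax/α while Km is unchanged: Km,app = 1.77 µM, Vmax,app = 237 nmol/s.
v = Vmax,app·[S]/(Km,app + [S]) = 237 × 13.4/(1.77 + 13.4) = 209 nmol/s.

209 nmol/s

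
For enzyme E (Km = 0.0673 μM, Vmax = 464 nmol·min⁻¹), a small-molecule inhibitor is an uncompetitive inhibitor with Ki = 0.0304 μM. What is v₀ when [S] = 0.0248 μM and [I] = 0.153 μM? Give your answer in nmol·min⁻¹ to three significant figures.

α = 1 + [I]/Ki = 1 + 0.153/0.0304 = 6.033.
For an uncompetitive inhibitor, both parameters are divided by α, giving Vmax/α and Km/α: Km,app = 0.0112 μM, Vmax,app = 76.9 nmol·min⁻¹.
v = Vmax,app·[S]/(Km,app + [S]) = 76.9 × 0.0248/(0.0112 + 0.0248) = 53.0 nmol·min⁻¹.

53.0 nmol·min⁻¹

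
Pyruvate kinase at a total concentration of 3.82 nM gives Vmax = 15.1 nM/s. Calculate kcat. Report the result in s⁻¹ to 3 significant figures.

3.95 s⁻¹

kcat = Vmax/[E]total = 15.1 nM/s / 3.82 nM = 3.95 s⁻¹.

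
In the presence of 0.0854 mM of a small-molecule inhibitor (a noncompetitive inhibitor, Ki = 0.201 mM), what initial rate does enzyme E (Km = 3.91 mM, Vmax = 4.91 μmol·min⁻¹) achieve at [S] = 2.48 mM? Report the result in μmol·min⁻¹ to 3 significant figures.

α = 1 + [I]/Ki = 1 + 0.0854/0.201 = 1.425.
For a noncompetitive inhibitor, Vmax is reduced to Vmax/α while Km is unchanged: Km,app = 3.91 mM, Vmax,app = 3.45 μmol·min⁻¹.
v = Vmax,app·[S]/(Km,app + [S]) = 3.45 × 2.48/(3.91 + 2.48) = 1.34 μmol·min⁻¹.

1.34 μmol·min⁻¹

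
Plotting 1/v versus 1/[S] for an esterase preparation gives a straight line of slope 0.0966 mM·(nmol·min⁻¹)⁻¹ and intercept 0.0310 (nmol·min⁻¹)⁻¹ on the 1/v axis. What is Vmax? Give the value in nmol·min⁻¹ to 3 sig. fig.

The y-intercept of a Lineweaver–Burk plot equals 1/Vmax, so Vmax = 1/0.0310 = 32.3 nmol·min⁻¹.

32.3 nmol·min⁻¹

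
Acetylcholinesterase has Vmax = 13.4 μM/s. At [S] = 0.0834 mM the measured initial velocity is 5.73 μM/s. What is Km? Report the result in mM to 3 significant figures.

From v = Vmax[S]/(Km+[S]), Km = [S](Vmax − v)/v.
Km = 0.0834 × (13.4 − 5.73) / 5.73 = 0.6397/5.73 = 0.112 mM.

0.112 mM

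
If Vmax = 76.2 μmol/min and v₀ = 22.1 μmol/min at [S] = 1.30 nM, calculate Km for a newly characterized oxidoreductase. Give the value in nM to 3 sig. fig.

v/Vmax = 22.1/76.2 = 0.2900 = [S]/(Km+[S]).
So Km + [S] = [S]/0.2900 = 4.482 nM, giving Km = 4.482 − 1.30 = 3.18 nM.

3.18 nM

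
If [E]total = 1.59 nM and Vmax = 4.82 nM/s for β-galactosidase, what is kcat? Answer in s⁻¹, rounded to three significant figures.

3.03 s⁻¹

kcat = Vmax/[E]total = 4.82 nM/s / 1.59 nM = 3.03 s⁻¹.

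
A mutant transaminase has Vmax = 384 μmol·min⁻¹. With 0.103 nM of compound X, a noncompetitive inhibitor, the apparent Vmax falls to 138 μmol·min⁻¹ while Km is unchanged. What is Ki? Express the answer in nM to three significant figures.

0.0578 nM

Noncompetitive: Vmax,app = Vmax/α with α = 1 + [I]/Ki.
α = Vmax/Vmax,app = 384/138 = 2.783.
Ki = [I]/(α − 1) = 0.103/1.783 = 0.0578 nM.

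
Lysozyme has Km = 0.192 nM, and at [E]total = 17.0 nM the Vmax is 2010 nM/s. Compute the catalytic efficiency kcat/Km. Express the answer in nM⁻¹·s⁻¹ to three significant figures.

kcat = Vmax/[E]total = 2010/17.0 = 118 s⁻¹.
kcat/Km = 118/0.192 = 616 nM⁻¹·s⁻¹.

616 nM⁻¹·s⁻¹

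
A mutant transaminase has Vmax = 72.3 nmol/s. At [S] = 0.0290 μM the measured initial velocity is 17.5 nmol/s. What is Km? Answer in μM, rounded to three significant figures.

v/Vmax = 17.5/72.3 = 0.2420 = [S]/(Km+[S]).
So Km + [S] = [S]/0.2420 = 0.1198 μM, giving Km = 0.1198 − 0.0290 = 0.0908 μM.

0.0908 μM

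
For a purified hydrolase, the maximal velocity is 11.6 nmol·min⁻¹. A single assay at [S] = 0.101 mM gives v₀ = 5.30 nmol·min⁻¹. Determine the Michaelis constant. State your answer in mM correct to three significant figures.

From v = Vmax[S]/(Km+[S]), Km = [S](Vmax − v)/v.
Km = 0.101 × (11.6 − 5.30) / 5.30 = 0.6363/5.30 = 0.120 mM.

0.120 mM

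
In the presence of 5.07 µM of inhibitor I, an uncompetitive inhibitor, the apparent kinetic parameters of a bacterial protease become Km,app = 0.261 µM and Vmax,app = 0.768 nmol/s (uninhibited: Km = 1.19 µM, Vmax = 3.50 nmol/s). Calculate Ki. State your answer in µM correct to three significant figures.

1.43 µM

Uncompetitive: Vmax,app = Vmax/α (and Km,app = Km/α) with α = 1 + [I]/Ki.
α = Vmax/Vmax,app = 3.50/0.768 = 4.557.
Since α = 1 + [I]/Ki, [I]/Ki = 4.557 − 1 = 3.557 and Ki = 5.07/3.557 = 1.43 µM.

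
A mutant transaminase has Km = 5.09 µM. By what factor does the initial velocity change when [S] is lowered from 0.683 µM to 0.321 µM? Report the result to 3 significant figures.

0.501

Since Vmax cancels, v₂/v₁ = [S]₂(Km+[S]₁) / [S]₁(Km+[S]₂).
= 0.321×(5.09+0.683) / (0.683×(5.09+0.321)) = 1.853/3.696 = 0.501.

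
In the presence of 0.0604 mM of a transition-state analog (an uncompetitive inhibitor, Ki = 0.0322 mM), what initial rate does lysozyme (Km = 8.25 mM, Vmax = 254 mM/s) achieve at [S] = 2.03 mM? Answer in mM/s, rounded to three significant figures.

36.6 mM/s

With α = 1 + [I]/Ki = 1 + 0.0604/0.0322 = 2.876, the uncompetitive rate law is v = (Vmax/α)·[S] / (Km/α + [S]).
v = (254/2.876)×2.03 / (8.25/2.876 + 2.03) = 179.3/4.899 = 36.6 mM/s.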